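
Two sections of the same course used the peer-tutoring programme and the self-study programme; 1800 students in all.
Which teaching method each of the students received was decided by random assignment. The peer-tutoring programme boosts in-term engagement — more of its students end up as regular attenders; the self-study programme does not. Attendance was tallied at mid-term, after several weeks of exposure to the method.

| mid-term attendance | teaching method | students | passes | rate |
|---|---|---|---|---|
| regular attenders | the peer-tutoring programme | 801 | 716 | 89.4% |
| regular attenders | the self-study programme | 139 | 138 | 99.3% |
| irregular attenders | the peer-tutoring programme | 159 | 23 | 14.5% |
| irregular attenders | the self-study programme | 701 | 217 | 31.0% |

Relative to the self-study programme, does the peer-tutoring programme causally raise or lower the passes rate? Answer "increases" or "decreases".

increases

Mid-term attendance is recorded after the teaching method and is itself shifted by it — it sits on the causal path from teaching method to outcome. Conditioning on a mediator would strip out part of the effect we want; the pooled comparison gives the total causal effect.
Pooled: the peer-tutoring programme 77.0% vs the self-study programme 42.3%; the peer-tutoring programme is higher overall.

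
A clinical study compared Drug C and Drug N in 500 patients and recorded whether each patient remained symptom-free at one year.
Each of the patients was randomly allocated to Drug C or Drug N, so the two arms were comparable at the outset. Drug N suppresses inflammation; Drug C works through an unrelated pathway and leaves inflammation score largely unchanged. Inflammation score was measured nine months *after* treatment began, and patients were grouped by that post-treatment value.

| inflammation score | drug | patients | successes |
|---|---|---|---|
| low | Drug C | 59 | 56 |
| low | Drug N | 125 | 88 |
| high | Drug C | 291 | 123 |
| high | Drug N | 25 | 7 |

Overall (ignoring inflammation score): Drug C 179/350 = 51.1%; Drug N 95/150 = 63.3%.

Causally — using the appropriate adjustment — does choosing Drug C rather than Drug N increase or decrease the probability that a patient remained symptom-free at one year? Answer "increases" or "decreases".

decreases

The stratified and pooled comparisons disagree (Drug C wins within each inflammation score; Drug N wins overall), so the answer turns on the causal role of inflammation score.
Inflammation score is downstream of the drug. One should not condition on a consequence of treatment, so the overall rates are the right comparison.
Pooled: Drug C 51.1% vs Drug N 63.3%; Drug N is higher overall.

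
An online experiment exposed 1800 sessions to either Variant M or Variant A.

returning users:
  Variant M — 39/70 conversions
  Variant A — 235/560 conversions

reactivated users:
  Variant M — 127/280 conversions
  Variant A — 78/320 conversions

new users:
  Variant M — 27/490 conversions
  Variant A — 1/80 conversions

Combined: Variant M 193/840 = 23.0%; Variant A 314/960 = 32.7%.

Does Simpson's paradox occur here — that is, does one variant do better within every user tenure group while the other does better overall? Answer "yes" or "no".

Within each user tenure level (returning users 55.7% vs 42.0%; reactivated users 45.4% vs 24.4%; new users 5.5% vs 1.2%), Variant M has the higher rate every time. Pooled: 23.0% vs 32.7% — Variant A has the higher rate overall. The two comparisons disagree.

yes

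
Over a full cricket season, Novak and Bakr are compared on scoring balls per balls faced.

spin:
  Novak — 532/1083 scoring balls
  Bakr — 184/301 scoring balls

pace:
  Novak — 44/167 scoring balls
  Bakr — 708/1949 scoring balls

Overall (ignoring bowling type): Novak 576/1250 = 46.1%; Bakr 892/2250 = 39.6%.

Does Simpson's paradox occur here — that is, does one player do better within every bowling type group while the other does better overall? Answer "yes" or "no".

Within each bowling type level (spin 49.1% vs 61.1%; pace 26.3% vs 36.3%), Bakr has the higher rate every time. Pooled: 46.1% vs 39.6% — Novak has the higher rate overall. The two comparisons disagree.

yes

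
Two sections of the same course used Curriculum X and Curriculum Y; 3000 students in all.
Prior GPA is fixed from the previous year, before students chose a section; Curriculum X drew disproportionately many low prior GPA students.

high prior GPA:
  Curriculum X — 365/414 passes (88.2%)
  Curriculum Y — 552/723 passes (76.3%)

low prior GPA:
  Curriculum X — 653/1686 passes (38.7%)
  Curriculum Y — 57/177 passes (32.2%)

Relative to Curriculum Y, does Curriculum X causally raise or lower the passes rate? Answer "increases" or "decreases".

Prior GPA band satisfies the back-door criterion: it is not a descendant of the teaching method, and it blocks the spurious path from teaching method to outcome. Adjusting for it (i.e., using the within-prior GPA band rates) gives the causal effect.
Within each level — high prior GPA: 88.2% vs 76.3%; low prior GPA: 38.7% vs 32.2% — Curriculum X is higher every time.

increases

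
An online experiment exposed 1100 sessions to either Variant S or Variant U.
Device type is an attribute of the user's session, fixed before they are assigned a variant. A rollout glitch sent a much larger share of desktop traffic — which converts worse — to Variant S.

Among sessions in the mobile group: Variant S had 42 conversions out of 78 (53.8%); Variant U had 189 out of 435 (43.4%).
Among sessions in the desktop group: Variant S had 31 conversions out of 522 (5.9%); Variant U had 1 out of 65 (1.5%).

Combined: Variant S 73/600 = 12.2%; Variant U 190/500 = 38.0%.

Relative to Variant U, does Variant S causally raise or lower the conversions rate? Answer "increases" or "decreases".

increases

Since device type is a pre-existing factor (not a product of the variant) and it affects the outcome on its own, it is a confounder. The stratified rates, not the pooled rate, identify the causal effect.
Within each level — mobile: 53.8% vs 43.4%; desktop: 5.9% vs 1.5% — Variant S is higher every time.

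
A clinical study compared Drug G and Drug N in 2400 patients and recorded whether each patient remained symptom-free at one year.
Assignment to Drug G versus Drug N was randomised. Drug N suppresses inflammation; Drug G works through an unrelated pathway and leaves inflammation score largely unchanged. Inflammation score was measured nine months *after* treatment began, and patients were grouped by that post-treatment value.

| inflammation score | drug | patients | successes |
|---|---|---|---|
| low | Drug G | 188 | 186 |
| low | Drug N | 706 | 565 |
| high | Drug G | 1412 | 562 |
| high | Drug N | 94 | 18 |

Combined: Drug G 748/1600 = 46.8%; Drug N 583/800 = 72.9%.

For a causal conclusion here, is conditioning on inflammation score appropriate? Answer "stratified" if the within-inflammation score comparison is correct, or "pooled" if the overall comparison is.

The distribution of inflammation score is itself part of what the drug does — it is an intermediate outcome. Holding it fixed would remove that part of the effect; the total effect is the pooled difference.
Pooled: Drug G 46.8% vs Drug N 72.9%; Drug N is higher overall.

pooled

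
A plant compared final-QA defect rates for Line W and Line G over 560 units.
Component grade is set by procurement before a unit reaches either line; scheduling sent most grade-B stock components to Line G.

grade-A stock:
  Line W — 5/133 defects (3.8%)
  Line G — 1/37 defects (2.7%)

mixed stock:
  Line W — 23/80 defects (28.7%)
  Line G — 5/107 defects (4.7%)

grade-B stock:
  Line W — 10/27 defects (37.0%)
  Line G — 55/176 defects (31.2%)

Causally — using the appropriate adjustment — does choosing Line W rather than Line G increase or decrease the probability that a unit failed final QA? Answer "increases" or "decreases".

increases

Since component grade is a pre-existing factor (not a product of the line) and it affects the outcome on its own, it is a confounder. The stratified rates, not the pooled rate, identify the causal effect.
Within each level — grade-A stock: 3.8% vs 2.7%; mixed stock: 28.7% vs 4.7%; grade-B stock: 37.0% vs 31.2% — Line G is lower every time.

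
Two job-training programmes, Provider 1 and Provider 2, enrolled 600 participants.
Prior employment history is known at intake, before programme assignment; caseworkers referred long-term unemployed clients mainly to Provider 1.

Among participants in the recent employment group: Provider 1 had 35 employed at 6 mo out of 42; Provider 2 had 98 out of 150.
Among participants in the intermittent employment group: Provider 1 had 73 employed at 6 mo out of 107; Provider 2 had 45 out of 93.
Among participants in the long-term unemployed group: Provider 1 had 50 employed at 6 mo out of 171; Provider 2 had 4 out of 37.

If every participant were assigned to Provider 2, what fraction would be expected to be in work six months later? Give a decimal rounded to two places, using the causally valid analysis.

0.41

The prior employment history-specific comparison favours Provider 1 throughout, but the pooled figures favour Provider 2. The question is whether to condition on prior employment history.
Prior employment history satisfies the back-door criterion: it is not a descendant of the programme, and it blocks the spurious path from programme to outcome. Adjusting for it (i.e., using the within-prior employment history rates) gives the causal effect.
Standardising Provider 2 to the population prior employment history mix: 0.320·98/150 + 0.333·45/93 + 0.347·4/37 = 0.408.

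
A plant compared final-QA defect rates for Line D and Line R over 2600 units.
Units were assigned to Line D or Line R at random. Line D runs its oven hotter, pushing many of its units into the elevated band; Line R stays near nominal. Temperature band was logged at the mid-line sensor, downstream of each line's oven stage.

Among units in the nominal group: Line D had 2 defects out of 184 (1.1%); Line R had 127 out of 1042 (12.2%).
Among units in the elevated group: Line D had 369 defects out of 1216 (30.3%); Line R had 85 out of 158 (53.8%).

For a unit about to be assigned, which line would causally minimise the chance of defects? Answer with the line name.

Line R

In-process temperature band here is a post-treatment variable shaped by the line; conditioning on it would introduce bias rather than remove it. The overall comparison is the causal one.
Pooled: Line D 26.5% vs Line R 17.7%; Line R is lower overall.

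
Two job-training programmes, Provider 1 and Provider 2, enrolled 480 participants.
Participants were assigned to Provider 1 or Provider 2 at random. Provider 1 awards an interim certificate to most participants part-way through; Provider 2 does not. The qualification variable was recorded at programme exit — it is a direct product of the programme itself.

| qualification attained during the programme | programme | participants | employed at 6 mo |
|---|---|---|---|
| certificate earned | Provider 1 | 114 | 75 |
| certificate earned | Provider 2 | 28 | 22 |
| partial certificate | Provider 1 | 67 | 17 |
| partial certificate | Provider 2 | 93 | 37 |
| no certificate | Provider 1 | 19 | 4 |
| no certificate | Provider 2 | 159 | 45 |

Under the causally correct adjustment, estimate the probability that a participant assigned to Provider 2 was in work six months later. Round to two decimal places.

The stratified and pooled comparisons disagree (Provider 2 wins within each qualification attained during the programme; Provider 1 wins overall), so the answer turns on the causal role of qualification attained during the programme.
The distribution of qualification attained during the programme is itself part of what the programme does — it is an intermediate outcome. Holding it fixed would remove that part of the effect; the total effect is the pooled difference.
So P(outcome | do(Provider 2)) is just the pooled rate for Provider 2: 104/280 = 0.371.

0.37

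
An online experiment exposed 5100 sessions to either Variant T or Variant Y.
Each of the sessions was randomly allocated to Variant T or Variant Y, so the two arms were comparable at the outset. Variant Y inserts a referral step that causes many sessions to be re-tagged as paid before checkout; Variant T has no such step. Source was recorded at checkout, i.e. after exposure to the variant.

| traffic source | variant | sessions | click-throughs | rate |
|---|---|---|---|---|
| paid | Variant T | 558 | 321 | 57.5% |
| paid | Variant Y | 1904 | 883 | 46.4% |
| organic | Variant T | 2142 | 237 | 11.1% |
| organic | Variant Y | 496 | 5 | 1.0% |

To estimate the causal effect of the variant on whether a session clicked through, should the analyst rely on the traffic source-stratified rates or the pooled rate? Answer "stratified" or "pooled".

The distribution of traffic source is itself part of what the variant does — it is an intermediate outcome. Holding it fixed would remove that part of the effect; the total effect is the pooled difference.
Pooled: Variant T 20.7% vs Variant Y 37.0%; Variant Y is higher overall.

pooled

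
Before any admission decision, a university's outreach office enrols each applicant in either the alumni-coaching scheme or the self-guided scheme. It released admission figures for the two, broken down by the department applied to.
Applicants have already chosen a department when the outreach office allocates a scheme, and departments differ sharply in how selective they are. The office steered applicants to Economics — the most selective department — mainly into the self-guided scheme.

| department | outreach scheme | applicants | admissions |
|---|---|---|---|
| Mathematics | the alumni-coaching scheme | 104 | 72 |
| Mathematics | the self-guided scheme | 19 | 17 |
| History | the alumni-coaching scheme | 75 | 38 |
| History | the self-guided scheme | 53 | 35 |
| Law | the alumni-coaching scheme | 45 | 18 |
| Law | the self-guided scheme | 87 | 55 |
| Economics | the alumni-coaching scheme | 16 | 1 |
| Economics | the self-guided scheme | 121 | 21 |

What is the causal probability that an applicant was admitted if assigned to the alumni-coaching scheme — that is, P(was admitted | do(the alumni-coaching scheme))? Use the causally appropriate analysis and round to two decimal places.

the self-guided scheme is higher inside every department stratum but the alumni-coaching scheme is higher in aggregate. Whether to stratify depends on how department relates to the outreach scheme.
Here department is a common cause — it drives both which outreach scheme a case falls under and the outcome. The crude comparison mixes populations; the stratum-specific rates are the causally relevant ones.
Standardising the alumni-coaching scheme to the population department mix: 0.237·72/104 + 0.246·38/75 + 0.254·18/45 + 0.263·1/16 = 0.406.

0.41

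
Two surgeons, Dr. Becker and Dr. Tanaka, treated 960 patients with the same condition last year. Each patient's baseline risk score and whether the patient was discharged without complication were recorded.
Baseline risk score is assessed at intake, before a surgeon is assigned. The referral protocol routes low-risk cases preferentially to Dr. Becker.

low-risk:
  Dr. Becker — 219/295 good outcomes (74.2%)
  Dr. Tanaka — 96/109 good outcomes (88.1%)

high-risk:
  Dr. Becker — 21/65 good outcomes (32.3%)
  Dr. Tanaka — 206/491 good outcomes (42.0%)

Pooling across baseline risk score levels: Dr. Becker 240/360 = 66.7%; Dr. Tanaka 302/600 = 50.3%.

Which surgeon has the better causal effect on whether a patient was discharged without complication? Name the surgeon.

Dr. Tanaka

Nothing the surgeon does changes baseline risk score; the imbalance is an allocation artefact. With baseline risk score also predicting the outcome, the pooled figure is confounded, and the within-stratum comparison is the causal one.
Within each level — low-risk: 74.2% vs 88.1%; high-risk: 32.3% vs 42.0% — Dr. Tanaka is higher every time.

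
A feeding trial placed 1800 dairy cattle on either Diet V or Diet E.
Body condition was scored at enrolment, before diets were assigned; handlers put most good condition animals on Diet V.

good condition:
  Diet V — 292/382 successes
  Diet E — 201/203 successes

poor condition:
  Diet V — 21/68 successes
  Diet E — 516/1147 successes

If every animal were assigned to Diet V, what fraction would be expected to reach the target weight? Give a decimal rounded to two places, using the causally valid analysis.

Within every starting body condition level Diet E has the higher rate, yet pooled Diet V does — Simpson's reversal.
Here starting body condition is a common cause — it drives both which diet a case falls under and the outcome. The crude comparison mixes populations; the stratum-specific rates are the causally relevant ones.
Standardising Diet V to the population starting body condition mix: 0.325·292/382 + 0.675·21/68 = 0.457.

0.46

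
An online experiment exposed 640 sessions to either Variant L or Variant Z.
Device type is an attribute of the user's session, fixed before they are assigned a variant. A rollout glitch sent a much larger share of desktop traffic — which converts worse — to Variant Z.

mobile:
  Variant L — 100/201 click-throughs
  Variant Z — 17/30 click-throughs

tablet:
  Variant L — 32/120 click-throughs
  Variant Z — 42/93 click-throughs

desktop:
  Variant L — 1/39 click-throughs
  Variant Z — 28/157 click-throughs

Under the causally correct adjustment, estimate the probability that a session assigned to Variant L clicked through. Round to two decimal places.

0.28

Variant Z is higher inside every device type stratum but Variant L is higher in aggregate. Whether to stratify depends on how device type relates to the variant.
Device type differs across variants for reasons unrelated to any effect of the variant itself, and it separately predicts the outcome — a classic confounder. We must compare within device type levels.
Standardising Variant L to the population device type mix: 0.361·100/201 + 0.333·32/120 + 0.306·1/39 = 0.276.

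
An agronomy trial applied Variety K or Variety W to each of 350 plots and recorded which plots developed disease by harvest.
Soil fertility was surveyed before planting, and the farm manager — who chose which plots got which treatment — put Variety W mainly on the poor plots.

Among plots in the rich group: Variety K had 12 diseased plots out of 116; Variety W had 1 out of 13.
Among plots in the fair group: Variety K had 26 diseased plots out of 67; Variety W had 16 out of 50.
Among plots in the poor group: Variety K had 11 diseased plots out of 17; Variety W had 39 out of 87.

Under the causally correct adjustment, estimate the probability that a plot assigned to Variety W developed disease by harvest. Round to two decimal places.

0.27

Nothing the variety does changes soil fertility; the imbalance is an allocation artefact. With soil fertility also predicting the outcome, the pooled figure is confounded, and the within-stratum comparison is the causal one.
Standardising Variety W to the population soil fertility mix: 0.369·1/13 + 0.334·16/50 + 0.297·39/87 = 0.269.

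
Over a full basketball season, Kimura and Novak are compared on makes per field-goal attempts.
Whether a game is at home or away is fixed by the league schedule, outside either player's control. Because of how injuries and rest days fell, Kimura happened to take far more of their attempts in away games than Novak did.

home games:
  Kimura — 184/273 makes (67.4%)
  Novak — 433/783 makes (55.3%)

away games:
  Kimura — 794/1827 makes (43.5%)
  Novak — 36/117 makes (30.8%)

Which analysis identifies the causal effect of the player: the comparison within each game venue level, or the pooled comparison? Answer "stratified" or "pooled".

stratified

Game venue is set before the player has any effect — it is not caused by the player — and it independently drives the outcome. That makes it a confounder, so the causal comparison is within game venue levels.
Within each level — home games: 67.4% vs 55.3%; away games: 43.5% vs 30.8% — Kimura is higher every time.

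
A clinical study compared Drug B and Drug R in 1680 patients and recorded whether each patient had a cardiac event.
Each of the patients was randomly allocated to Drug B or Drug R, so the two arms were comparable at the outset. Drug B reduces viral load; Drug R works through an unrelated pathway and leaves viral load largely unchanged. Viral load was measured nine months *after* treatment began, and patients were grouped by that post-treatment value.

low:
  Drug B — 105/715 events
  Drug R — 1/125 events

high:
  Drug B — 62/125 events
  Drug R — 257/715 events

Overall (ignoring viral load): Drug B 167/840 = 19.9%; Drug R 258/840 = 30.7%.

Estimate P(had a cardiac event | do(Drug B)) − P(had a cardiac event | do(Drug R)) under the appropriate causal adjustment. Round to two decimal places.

The viral load-specific comparison favours Drug R throughout, but the pooled figures favour Drug B. The question is whether to condition on viral load.
Because the drug influences viral load, viral load is a post-treatment mediator, not a confounder. Stratifying on it would bias the estimate; the causal effect is the crude pooled difference.
The causal difference is the pooled difference: 0.199 − 0.307 = -0.108.

-0.11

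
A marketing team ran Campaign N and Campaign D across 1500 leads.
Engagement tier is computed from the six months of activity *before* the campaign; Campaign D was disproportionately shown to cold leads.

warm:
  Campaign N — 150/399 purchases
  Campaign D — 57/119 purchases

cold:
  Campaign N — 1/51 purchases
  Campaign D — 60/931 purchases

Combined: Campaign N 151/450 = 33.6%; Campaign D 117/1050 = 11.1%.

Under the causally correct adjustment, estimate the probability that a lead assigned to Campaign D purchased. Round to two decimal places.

Engagement tier satisfies the back-door criterion: it is not a descendant of the campaign, and it blocks the spurious path from campaign to outcome. Adjusting for it (i.e., using the within-engagement tier rates) gives the causal effect.
Standardising Campaign D to the population engagement tier mix: 0.345·57/119 + 0.655·60/931 = 0.208.

0.21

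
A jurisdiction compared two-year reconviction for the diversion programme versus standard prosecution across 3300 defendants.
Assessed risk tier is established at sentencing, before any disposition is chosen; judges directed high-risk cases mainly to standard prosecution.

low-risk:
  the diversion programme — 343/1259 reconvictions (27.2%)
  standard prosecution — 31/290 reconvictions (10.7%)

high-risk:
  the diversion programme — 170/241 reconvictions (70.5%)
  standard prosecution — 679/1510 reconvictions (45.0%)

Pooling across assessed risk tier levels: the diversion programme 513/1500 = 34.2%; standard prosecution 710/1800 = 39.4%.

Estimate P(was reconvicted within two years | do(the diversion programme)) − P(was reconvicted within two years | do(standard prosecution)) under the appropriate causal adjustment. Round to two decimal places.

The stratified and pooled comparisons disagree (standard prosecution wins within each assessed risk tier; the diversion programme wins overall), so the answer turns on the causal role of assessed risk tier.
The imbalance in assessed risk tier arose from how defendants were allocated, not from anything the disposition did; and assessed risk tier independently affects the outcome. The pooled gap is confounded — condition on assessed risk tier.
Adjusting over the population distribution of assessed risk tier: 0.469·(0.272−0.107) + 0.531·(0.705−0.450) = +0.213.

+0.21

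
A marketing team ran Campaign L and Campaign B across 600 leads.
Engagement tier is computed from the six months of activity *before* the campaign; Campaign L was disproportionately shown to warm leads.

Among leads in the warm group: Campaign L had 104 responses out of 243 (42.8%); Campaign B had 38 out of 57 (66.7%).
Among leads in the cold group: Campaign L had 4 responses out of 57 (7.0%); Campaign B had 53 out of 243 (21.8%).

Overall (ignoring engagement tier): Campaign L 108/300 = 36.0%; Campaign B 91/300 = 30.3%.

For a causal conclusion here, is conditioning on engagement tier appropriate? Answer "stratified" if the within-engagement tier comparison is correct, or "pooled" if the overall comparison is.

stratified

The imbalance in engagement tier arose from how leads were allocated, not from anything the campaign did; and engagement tier independently affects the outcome. The pooled gap is confounded — condition on engagement tier.
Within each level — warm: 42.8% vs 66.7%; cold: 7.0% vs 21.8% — Campaign B is higher every time.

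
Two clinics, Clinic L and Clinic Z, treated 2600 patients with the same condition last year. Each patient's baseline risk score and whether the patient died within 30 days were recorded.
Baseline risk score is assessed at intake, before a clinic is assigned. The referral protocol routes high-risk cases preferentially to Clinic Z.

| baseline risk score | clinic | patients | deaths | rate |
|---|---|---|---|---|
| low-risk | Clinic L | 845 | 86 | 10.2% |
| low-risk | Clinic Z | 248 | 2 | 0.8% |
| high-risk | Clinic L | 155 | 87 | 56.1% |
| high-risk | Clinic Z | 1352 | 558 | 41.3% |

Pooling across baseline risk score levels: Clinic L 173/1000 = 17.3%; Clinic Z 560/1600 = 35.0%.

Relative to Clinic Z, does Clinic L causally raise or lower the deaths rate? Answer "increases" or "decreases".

Baseline risk score differs across clinics for reasons unrelated to any effect of the clinic itself, and it separately predicts the outcome — a classic confounder. We must compare within baseline risk score levels.
Within each level — low-risk: 10.2% vs 0.8%; high-risk: 56.1% vs 41.3% — Clinic Z is lower every time.

increases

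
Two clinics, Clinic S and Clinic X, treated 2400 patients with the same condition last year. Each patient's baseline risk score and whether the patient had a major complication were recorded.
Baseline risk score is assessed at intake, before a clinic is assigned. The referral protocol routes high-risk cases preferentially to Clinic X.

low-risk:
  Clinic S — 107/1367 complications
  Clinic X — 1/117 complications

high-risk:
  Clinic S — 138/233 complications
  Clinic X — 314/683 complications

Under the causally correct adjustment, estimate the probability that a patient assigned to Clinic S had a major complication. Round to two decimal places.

0.27

Nothing the clinic does changes baseline risk score; the imbalance is an allocation artefact. With baseline risk score also predicting the outcome, the pooled figure is confounded, and the within-stratum comparison is the causal one.
Standardising Clinic S to the population baseline risk score mix: 0.618·107/1367 + 0.382·138/233 = 0.274.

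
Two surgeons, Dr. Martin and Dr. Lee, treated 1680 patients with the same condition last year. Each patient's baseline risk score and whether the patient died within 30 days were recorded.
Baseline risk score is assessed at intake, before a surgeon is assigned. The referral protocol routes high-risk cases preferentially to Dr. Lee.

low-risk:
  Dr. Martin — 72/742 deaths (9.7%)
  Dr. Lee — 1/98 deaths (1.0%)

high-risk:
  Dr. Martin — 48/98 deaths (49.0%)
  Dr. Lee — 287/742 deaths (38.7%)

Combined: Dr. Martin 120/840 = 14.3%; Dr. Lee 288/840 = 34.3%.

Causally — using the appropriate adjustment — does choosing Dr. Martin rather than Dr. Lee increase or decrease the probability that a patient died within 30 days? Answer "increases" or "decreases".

Since baseline risk score is a pre-existing factor (not a product of the surgeon) and it affects the outcome on its own, it is a confounder. The stratified rates, not the pooled rate, identify the causal effect.
Within each level — low-risk: 9.7% vs 1.0%; high-risk: 49.0% vs 38.7% — Dr. Lee is lower every time.

increases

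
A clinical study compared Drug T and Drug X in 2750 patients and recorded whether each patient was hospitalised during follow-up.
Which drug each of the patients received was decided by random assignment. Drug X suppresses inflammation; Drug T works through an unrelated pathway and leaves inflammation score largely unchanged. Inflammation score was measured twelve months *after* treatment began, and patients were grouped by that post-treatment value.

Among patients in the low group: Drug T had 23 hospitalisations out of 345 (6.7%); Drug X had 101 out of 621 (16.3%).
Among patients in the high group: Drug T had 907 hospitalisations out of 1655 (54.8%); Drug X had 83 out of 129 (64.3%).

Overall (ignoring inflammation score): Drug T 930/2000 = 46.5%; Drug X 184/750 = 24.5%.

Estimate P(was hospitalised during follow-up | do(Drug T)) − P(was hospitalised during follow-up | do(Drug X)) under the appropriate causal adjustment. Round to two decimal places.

The stratified and pooled comparisons disagree (Drug T wins within each inflammation score; Drug X wins overall), so the answer turns on the causal role of inflammation score.
Inflammation score is downstream of the drug. One should not condition on a consequence of treatment, so the overall rates are the right comparison.
The causal difference is the pooled difference: 0.465 − 0.245 = +0.220.

+0.22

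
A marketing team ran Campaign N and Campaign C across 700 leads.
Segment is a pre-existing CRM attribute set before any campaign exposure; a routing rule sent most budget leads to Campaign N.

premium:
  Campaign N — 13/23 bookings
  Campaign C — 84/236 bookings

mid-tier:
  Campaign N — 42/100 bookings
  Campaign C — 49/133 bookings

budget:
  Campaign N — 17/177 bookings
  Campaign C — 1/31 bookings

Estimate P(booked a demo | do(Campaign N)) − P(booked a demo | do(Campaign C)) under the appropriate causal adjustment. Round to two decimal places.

+0.11

The stratified and pooled comparisons disagree (Campaign N wins within each customer segment; Campaign C wins overall), so the answer turns on the causal role of customer segment.
Customer segment satisfies the back-door criterion: it is not a descendant of the campaign, and it blocks the spurious path from campaign to outcome. Adjusting for it (i.e., using the within-customer segment rates) gives the causal effect.
Adjusting over the population distribution of customer segment: 0.370·(0.565−0.356) + 0.333·(0.420−0.368) + 0.297·(0.096−0.032) = +0.114.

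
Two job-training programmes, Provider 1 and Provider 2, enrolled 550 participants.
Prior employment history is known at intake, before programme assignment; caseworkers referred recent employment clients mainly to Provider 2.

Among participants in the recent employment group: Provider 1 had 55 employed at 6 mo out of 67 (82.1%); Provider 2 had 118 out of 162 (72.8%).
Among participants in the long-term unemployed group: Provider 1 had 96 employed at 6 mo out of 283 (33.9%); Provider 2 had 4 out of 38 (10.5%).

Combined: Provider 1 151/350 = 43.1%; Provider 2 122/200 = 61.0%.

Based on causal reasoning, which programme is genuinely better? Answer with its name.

Provider 1

Here prior employment history is a common cause — it drives both which programme a case falls under and the outcome. The crude comparison mixes populations; the stratum-specific rates are the causally relevant ones.
Within each level — recent employment: 82.1% vs 72.8%; long-term unemployed: 33.9% vs 10.5% — Provider 1 is higher every time.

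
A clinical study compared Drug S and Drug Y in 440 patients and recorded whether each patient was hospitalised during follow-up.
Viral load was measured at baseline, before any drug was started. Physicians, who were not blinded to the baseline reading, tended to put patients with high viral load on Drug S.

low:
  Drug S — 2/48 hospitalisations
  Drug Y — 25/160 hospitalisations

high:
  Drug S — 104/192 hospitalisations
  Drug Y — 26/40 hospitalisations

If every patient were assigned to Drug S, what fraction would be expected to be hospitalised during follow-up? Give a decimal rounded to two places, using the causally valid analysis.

The stratified and pooled comparisons disagree (Drug S wins within each viral load; Drug Y wins overall), so the answer turns on the causal role of viral load.
Nothing the drug does changes viral load; the imbalance is an allocation artefact. With viral load also predicting the outcome, the pooled figure is confounded, and the within-stratum comparison is the causal one.
Standardising Drug S to the population viral load mix: 0.473·2/48 + 0.527·104/192 = 0.305.

0.31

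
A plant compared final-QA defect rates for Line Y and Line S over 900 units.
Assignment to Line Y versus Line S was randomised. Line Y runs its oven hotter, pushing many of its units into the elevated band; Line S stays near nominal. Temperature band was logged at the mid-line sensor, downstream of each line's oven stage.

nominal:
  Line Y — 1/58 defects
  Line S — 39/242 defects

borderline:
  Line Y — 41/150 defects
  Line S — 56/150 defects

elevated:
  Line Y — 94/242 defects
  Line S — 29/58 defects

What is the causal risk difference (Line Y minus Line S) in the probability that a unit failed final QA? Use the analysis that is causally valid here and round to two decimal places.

+0.03

In-process temperature band is recorded after the line and is itself shifted by it — it sits on the causal path from line to outcome. Conditioning on a mediator would strip out part of the effect we want; the pooled comparison gives the total causal effect.
The causal difference is the pooled difference: 0.302 − 0.276 = +0.027.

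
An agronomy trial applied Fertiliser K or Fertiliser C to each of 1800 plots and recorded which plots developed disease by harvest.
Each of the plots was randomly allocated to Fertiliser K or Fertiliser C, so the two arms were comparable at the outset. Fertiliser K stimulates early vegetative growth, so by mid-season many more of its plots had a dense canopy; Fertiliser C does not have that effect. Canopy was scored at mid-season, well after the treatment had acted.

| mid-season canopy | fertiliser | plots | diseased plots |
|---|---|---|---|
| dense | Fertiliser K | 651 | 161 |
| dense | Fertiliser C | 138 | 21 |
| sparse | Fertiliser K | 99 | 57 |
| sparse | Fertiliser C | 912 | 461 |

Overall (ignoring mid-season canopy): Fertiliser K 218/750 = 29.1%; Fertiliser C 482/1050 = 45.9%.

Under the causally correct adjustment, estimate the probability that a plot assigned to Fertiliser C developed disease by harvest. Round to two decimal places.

0.46

The mid-season canopy-specific comparison favours Fertiliser C throughout, but the pooled figures favour Fertiliser K. The question is whether to condition on mid-season canopy.
Stratifying would compare fertilisers among plots the fertilisers themselves sorted into mid-season canopy groups — a form of selection on an intermediate. The unconditioned pooled rates give the total causal effect.
So P(outcome | do(Fertiliser C)) is just the pooled rate for Fertiliser C: 482/1050 = 0.459.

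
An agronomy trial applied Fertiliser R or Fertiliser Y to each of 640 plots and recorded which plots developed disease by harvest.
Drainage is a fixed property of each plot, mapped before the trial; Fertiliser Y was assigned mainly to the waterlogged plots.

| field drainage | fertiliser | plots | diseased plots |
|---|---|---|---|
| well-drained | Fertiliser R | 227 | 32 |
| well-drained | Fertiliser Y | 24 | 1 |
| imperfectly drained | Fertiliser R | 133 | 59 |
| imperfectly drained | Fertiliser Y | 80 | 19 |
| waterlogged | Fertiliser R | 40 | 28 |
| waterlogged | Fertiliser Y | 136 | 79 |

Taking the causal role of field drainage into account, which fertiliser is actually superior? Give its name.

Fertiliser Y

Field drainage satisfies the back-door criterion: it is not a descendant of the fertiliser, and it blocks the spurious path from fertiliser to outcome. Adjusting for it (i.e., using the within-field drainage rates) gives the causal effect.
Within each level — well-drained: 14.1% vs 4.2%; imperfectly drained: 44.4% vs 23.8%; waterlogged: 70.0% vs 58.1% — Fertiliser Y is lower every time.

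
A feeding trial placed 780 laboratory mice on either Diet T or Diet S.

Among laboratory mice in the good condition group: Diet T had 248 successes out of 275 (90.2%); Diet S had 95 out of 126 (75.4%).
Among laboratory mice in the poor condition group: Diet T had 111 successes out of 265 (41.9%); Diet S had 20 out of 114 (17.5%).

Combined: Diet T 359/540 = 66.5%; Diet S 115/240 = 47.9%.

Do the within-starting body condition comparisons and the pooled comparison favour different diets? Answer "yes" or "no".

no

Within each starting body condition level (good condition 90.2% vs 75.4%; poor condition 41.9% vs 17.5%), Diet T has the higher rate every time. Pooled: 66.5% vs 47.9% — Diet T has the higher rate overall. They agree.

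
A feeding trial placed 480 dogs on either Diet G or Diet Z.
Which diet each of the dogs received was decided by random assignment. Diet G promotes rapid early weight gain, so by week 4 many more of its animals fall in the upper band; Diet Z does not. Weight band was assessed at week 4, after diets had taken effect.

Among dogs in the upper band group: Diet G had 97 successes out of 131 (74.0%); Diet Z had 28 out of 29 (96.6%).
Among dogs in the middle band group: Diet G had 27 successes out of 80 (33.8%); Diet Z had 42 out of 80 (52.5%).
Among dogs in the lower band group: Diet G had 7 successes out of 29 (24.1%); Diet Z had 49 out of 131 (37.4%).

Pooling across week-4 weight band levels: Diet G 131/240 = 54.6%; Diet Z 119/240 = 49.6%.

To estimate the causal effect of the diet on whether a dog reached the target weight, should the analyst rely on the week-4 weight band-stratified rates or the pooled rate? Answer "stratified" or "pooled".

The distribution of week-4 weight band is itself part of what the diet does — it is an intermediate outcome. Holding it fixed would remove that part of the effect; the total effect is the pooled difference.
Pooled: Diet G 54.6% vs Diet Z 49.6%; Diet G is higher overall.

pooled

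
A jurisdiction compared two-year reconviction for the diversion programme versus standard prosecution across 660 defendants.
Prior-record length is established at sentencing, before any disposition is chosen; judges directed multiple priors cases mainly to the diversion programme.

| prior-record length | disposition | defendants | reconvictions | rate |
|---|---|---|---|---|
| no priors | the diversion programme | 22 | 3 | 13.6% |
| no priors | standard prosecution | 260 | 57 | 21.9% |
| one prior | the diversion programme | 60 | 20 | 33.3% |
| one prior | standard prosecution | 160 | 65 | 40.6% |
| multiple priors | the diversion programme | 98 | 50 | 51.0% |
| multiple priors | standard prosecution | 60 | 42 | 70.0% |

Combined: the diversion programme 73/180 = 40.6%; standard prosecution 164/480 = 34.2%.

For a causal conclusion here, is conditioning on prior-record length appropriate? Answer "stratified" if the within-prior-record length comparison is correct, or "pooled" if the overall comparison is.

The prior-record length-specific comparison favours the diversion programme throughout, but the pooled figures favour standard prosecution. The question is whether to condition on prior-record length.
Prior-record length differs across dispositions for reasons unrelated to any effect of the disposition itself, and it separately predicts the outcome — a classic confounder. We must compare within prior-record length levels.
Within each level — no priors: 13.6% vs 21.9%; one prior: 33.3% vs 40.6%; multiple priors: 51.0% vs 70.0% — the diversion programme is lower every time.

stratified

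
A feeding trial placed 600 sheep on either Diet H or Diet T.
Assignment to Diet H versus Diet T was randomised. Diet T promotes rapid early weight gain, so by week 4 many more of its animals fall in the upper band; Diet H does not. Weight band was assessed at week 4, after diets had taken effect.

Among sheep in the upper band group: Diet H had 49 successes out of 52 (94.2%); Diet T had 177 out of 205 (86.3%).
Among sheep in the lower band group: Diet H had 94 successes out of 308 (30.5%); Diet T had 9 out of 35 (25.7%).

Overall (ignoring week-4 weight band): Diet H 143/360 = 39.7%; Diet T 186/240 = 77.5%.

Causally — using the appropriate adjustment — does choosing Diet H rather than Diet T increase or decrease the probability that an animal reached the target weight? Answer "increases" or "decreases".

Week-4 weight band is recorded after the diet and is itself shifted by it — it sits on the causal path from diet to outcome. Conditioning on a mediator would strip out part of the effect we want; the pooled comparison gives the total causal effect.
Pooled: Diet H 39.7% vs Diet T 77.5%; Diet T is higher overall.

decreases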